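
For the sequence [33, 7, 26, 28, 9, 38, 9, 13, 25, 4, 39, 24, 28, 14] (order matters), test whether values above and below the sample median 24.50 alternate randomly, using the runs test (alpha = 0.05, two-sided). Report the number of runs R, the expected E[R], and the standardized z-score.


Step 1: Compute median = 24.50; label A = above, B = below.
Labels in order: ABAABABBABABAB  (n_A = 7, n_B = 7)
Step 2: Count runs R = 12.
Step 3: Under H0 (random ordering), E[R] = 2*n_A*n_B/(n_A+n_B) + 1 = 2*7*7/14 + 1 = 8.0000.
        Var[R] = 2*n_A*n_B*(2*n_A*n_B - n_A - n_B) / ((n_A+n_B)^2 * (n_A+n_B-1)) = 8232/2548 = 3.2308.
        SD[R] = 1.7974.
Step 4: Continuity-corrected z = (R - 0.5 - E[R]) / SD[R] = (12 - 0.5 - 8.0000) / 1.7974 = 1.9472.
Step 5: Two-sided p-value via normal approximation = 2*(1 - Phi(|z|)) = 0.051508.
Step 6: alpha = 0.05. fail to reject H0.

R = 12, z = 1.9472, p = 0.051508, fail to reject H0.


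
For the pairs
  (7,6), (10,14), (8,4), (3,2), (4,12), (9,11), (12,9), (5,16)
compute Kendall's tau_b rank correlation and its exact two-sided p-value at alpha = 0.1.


Step 1: Enumerate the 28 unordered pairs (i,j) with i<j and classify each by sign(x_j-x_i) * sign(y_j-y_i).
  (1,2):dx=+3,dy=+8->C; (1,3):dx=+1,dy=-2->D; (1,4):dx=-4,dy=-4->C; (1,5):dx=-3,dy=+6->D
  (1,6):dx=+2,dy=+5->C; (1,7):dx=+5,dy=+3->C; (1,8):dx=-2,dy=+10->D; (2,3):dx=-2,dy=-10->C
  (2,4):dx=-7,dy=-12->C; (2,5):dx=-6,dy=-2->C; (2,6):dx=-1,dy=-3->C; (2,7):dx=+2,dy=-5->D
  (2,8):dx=-5,dy=+2->D; (3,4):dx=-5,dy=-2->C; (3,5):dx=-4,dy=+8->D; (3,6):dx=+1,dy=+7->C
  (3,7):dx=+4,dy=+5->C; (3,8):dx=-3,dy=+12->D; (4,5):dx=+1,dy=+10->C; (4,6):dx=+6,dy=+9->C
  (4,7):dx=+9,dy=+7->C; (4,8):dx=+2,dy=+14->C; (5,6):dx=+5,dy=-1->D; (5,7):dx=+8,dy=-3->D
  (5,8):dx=+1,dy=+4->C; (6,7):dx=+3,dy=-2->D; (6,8):dx=-4,dy=+5->D; (7,8):dx=-7,dy=+7->D
Step 2: C = 16, D = 12, total pairs = 28.
Step 3: tau = (C - D)/(n(n-1)/2) = (16 - 12)/28 = 0.142857.
Step 4: Exact two-sided p-value (enumerate n! = 40320 permutations of y under H0): p = 0.719544.
Step 5: alpha = 0.1. fail to reject H0.

tau_b = 0.1429 (C=16, D=12), p = 0.719544, fail to reject H0.


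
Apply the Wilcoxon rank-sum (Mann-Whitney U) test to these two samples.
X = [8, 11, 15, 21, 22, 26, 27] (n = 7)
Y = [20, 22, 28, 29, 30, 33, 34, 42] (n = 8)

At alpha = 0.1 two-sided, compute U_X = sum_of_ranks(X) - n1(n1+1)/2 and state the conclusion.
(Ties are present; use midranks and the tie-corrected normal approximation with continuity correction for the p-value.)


Step 1: Combine and sort all 15 observations; assign midranks.
sorted (value, group): (8,X), (11,X), (15,X), (20,Y), (21,X), (22,X), (22,Y), (26,X), (27,X), (28,Y), (29,Y), (30,Y), (33,Y), (34,Y), (42,Y)
ranks: 8->1, 11->2, 15->3, 20->4, 21->5, 22->6.5, 22->6.5, 26->8, 27->9, 28->10, 29->11, 30->12, 33->13, 34->14, 42->15
Step 2: Rank sum for X: R1 = 1 + 2 + 3 + 5 + 6.5 + 8 + 9 = 34.5.
Step 3: U_X = R1 - n1(n1+1)/2 = 34.5 - 7*8/2 = 34.5 - 28 = 6.5.
       U_Y = n1*n2 - U_X = 56 - 6.5 = 49.5.
Step 4: Ties are present, so use the tie-corrected normal approximation (with continuity correction) for the p-value.
Step 5: p-value = 0.014997; compare to alpha = 0.1. reject H0.

U_X = 6.5, p = 0.014997, reject H0 at alpha = 0.1.


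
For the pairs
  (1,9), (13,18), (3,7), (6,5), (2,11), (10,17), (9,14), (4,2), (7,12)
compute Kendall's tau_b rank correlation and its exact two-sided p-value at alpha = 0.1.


Step 1: Enumerate the 36 unordered pairs (i,j) with i<j and classify each by sign(x_j-x_i) * sign(y_j-y_i).
  (1,2):dx=+12,dy=+9->C; (1,3):dx=+2,dy=-2->D; (1,4):dx=+5,dy=-4->D; (1,5):dx=+1,dy=+2->C
  (1,6):dx=+9,dy=+8->C; (1,7):dx=+8,dy=+5->C; (1,8):dx=+3,dy=-7->D; (1,9):dx=+6,dy=+3->C
  (2,3):dx=-10,dy=-11->C; (2,4):dx=-7,dy=-13->C; (2,5):dx=-11,dy=-7->C; (2,6):dx=-3,dy=-1->C
  (2,7):dx=-4,dy=-4->C; (2,8):dx=-9,dy=-16->C; (2,9):dx=-6,dy=-6->C; (3,4):dx=+3,dy=-2->D
  (3,5):dx=-1,dy=+4->D; (3,6):dx=+7,dy=+10->C; (3,7):dx=+6,dy=+7->C; (3,8):dx=+1,dy=-5->D
  (3,9):dx=+4,dy=+5->C; (4,5):dx=-4,dy=+6->D; (4,6):dx=+4,dy=+12->C; (4,7):dx=+3,dy=+9->C
  (4,8):dx=-2,dy=-3->C; (4,9):dx=+1,dy=+7->C; (5,6):dx=+8,dy=+6->C; (5,7):dx=+7,dy=+3->C
  (5,8):dx=+2,dy=-9->D; (5,9):dx=+5,dy=+1->C; (6,7):dx=-1,dy=-3->C; (6,8):dx=-6,dy=-15->C
  (6,9):dx=-3,dy=-5->C; (7,8):dx=-5,dy=-12->C; (7,9):dx=-2,dy=-2->C; (8,9):dx=+3,dy=+10->C
Step 2: C = 28, D = 8, total pairs = 36.
Step 3: tau = (C - D)/(n(n-1)/2) = (28 - 8)/36 = 0.555556.
Step 4: Exact two-sided p-value (enumerate n! = 362880 permutations of y under H0): p = 0.044615.
Step 5: alpha = 0.1. reject H0.

tau_b = 0.5556 (C=28, D=8), p = 0.044615, reject H0.


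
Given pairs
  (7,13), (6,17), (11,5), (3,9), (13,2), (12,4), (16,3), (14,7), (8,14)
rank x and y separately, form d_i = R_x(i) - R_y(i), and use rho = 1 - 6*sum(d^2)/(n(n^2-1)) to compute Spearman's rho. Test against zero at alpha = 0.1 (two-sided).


Step 1: Rank x and y separately (midranks; no ties here).
rank(x): 7->3, 6->2, 11->5, 3->1, 13->7, 12->6, 16->9, 14->8, 8->4
rank(y): 13->7, 17->9, 5->4, 9->6, 2->1, 4->3, 3->2, 7->5, 14->8
Step 2: d_i = R_x(i) - R_y(i); compute d_i^2.
  (3-7)^2=16, (2-9)^2=49, (5-4)^2=1, (1-6)^2=25, (7-1)^2=36, (6-3)^2=9, (9-2)^2=49, (8-5)^2=9, (4-8)^2=16
sum(d^2) = 210.
Step 3: rho = 1 - 6*210 / (9*(9^2 - 1)) = 1 - 1260/720 = -0.750000.
Step 4: Under H0, t = rho * sqrt((n-2)/(1-rho^2)) = -3.0000 ~ t(7).
Step 5: Two-sided p-value from the t-distribution with 7 df = 0.019942.
Step 6: alpha = 0.1. reject H0.

rho = -0.7500, p = 0.019942, reject H0 at alpha = 0.1.


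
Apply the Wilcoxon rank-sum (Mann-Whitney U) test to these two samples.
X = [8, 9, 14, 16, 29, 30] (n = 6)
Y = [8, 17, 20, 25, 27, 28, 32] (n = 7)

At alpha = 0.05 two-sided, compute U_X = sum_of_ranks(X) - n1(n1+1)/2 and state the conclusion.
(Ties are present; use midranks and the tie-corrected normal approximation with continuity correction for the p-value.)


Step 1: Combine and sort all 13 observations; assign midranks.
sorted (value, group): (8,X), (8,Y), (9,X), (14,X), (16,X), (17,Y), (20,Y), (25,Y), (27,Y), (28,Y), (29,X), (30,X), (32,Y)
ranks: 8->1.5, 8->1.5, 9->3, 14->4, 16->5, 17->6, 20->7, 25->8, 27->9, 28->10, 29->11, 30->12, 32->13
Step 2: Rank sum for X: R1 = 1.5 + 3 + 4 + 5 + 11 + 12 = 36.5.
Step 3: U_X = R1 - n1(n1+1)/2 = 36.5 - 6*7/2 = 36.5 - 21 = 15.5.
       U_Y = n1*n2 - U_X = 42 - 15.5 = 26.5.
Step 4: Ties are present, so use the tie-corrected normal approximation (with continuity correction) for the p-value.
Step 5: p-value = 0.474443; compare to alpha = 0.05. fail to reject H0.

U_X = 15.5, p = 0.474443, fail to reject H0 at alpha = 0.05.


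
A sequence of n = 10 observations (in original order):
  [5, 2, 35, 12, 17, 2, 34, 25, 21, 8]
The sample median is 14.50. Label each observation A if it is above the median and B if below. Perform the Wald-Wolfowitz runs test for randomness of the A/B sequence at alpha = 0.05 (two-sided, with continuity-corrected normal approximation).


Step 1: Compute median = 14.50; label A = above, B = below.
Labels in order: BBABABAAAB  (n_A = 5, n_B = 5)
Step 2: Count runs R = 7.
Step 3: Under H0 (random ordering), E[R] = 2*n_A*n_B/(n_A+n_B) + 1 = 2*5*5/10 + 1 = 6.0000.
        Var[R] = 2*n_A*n_B*(2*n_A*n_B - n_A - n_B) / ((n_A+n_B)^2 * (n_A+n_B-1)) = 2000/900 = 2.2222.
        SD[R] = 1.4907.
Step 4: Continuity-corrected z = (R - 0.5 - E[R]) / SD[R] = (7 - 0.5 - 6.0000) / 1.4907 = 0.3354.
Step 5: Two-sided p-value via normal approximation = 2*(1 - Phi(|z|)) = 0.737316.
Step 6: alpha = 0.05. fail to reject H0.

R = 7, z = 0.3354, p = 0.737316, fail to reject H0.


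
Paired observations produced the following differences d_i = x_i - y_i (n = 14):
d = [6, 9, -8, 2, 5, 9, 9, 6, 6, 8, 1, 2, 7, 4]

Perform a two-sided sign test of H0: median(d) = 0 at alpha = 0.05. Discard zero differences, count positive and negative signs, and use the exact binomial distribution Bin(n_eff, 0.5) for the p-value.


Step 1: Discard zero differences. Original n = 14; n_eff = number of nonzero differences = 14.
Nonzero differences (with sign): +6, +9, -8, +2, +5, +9, +9, +6, +6, +8, +1, +2, +7, +4
Step 2: Count signs: positive = 13, negative = 1.
Step 3: Under H0: P(positive) = 0.5, so the number of positives S ~ Bin(14, 0.5).
Step 4: Two-sided exact p-value = sum of Bin(14,0.5) probabilities at or below the observed probability = 0.001831.
Step 5: alpha = 0.05. reject H0.

n_eff = 14, pos = 13, neg = 1, p = 0.001831, reject H0.


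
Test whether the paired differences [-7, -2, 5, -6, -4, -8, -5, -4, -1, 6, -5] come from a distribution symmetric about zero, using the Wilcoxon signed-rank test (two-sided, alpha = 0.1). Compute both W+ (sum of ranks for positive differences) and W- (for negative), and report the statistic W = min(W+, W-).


Step 1: Drop any zero differences (none here) and take |d_i|.
|d| = [7, 2, 5, 6, 4, 8, 5, 4, 1, 6, 5]
Step 2: Midrank |d_i| (ties get averaged ranks).
ranks: |7|->10, |2|->2, |5|->6, |6|->8.5, |4|->3.5, |8|->11, |5|->6, |4|->3.5, |1|->1, |6|->8.5, |5|->6
Step 3: Attach original signs; sum ranks with positive sign and with negative sign.
W+ = 6 + 8.5 = 14.5
W- = 10 + 2 + 8.5 + 3.5 + 11 + 6 + 3.5 + 1 + 6 = 51.5
(Check: W+ + W- = 66 should equal n(n+1)/2 = 66.)
Step 4: Test statistic W = min(W+, W-) = 14.5.
Step 5: Ties in |d|, so use the tie-corrected normal approximation.
        E[W] = n(n+1)/4 = 11*12/4 = 33.
        Tie groups: |d|=4 (t=2), |d|=5 (t=3), |d|=6 (t=2); sum(t^3 - t) = 36.
        Var[W] = n(n+1)(2n+1)/24 - sum(t^3-t)/48 = 3036/24 - 36/48 = 125.75.
        z = (W - E[W]) / sqrt(Var[W]) = (14.5 - 33) / 11.2138 = -1.6497.
        Two-sided p = 2*Phi(z) = 0.098994.
Step 6: alpha = 0.1. reject H0.

W+ = 14.5, W- = 51.5, W = min = 14.5, p = 0.098994, reject H0.


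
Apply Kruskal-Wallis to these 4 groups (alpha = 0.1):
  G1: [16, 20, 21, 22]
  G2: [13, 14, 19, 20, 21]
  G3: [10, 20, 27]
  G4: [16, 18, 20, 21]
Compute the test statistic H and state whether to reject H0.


Step 1: Combine all N = 16 observations and assign midranks.
sorted (value, group, rank): (10,G3,1), (13,G2,2), (14,G2,3), (16,G1,4.5), (16,G4,4.5), (18,G4,6), (19,G2,7), (20,G1,9.5), (20,G2,9.5), (20,G3,9.5), (20,G4,9.5), (21,G1,13), (21,G2,13), (21,G4,13), (22,G1,15), (27,G3,16)
Step 2: Sum ranks within each group.
R_1 = 42 (n_1 = 4)
R_2 = 34.5 (n_2 = 5)
R_3 = 26.5 (n_3 = 3)
R_4 = 33 (n_4 = 4)
Step 3: H = 12/(N(N+1)) * sum(R_i^2/n_i) - 3(N+1)
     = 12/(16*17) * (42^2/4 + 34.5^2/5 + 26.5^2/3 + 33^2/4) - 3*17
     = 0.044118 * 1185.38 - 51
     = 1.296324.
Step 4: Ties present; correction factor C = 1 - 90/(16^3 - 16) = 0.977941. Corrected H = 1.296324 / 0.977941 = 1.325564.
Step 5: Under H0, H ~ chi^2(3); p-value = 0.723072.
Step 6: alpha = 0.1. fail to reject H0.

H = 1.3256, df = 3, p = 0.723072, fail to reject H0.


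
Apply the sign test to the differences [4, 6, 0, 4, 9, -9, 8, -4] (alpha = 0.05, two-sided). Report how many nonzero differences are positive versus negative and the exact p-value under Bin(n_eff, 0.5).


Step 1: Discard zero differences. Original n = 8; n_eff = number of nonzero differences = 7.
Nonzero differences (with sign): +4, +6, +4, +9, -9, +8, -4
Step 2: Count signs: positive = 5, negative = 2.
Step 3: Under H0: P(positive) = 0.5, so the number of positives S ~ Bin(7, 0.5).
Step 4: Two-sided exact p-value = sum of Bin(7,0.5) probabilities at or below the observed probability = 0.453125.
Step 5: alpha = 0.05. fail to reject H0.

n_eff = 7, pos = 5, neg = 2, p = 0.453125, fail to reject H0.


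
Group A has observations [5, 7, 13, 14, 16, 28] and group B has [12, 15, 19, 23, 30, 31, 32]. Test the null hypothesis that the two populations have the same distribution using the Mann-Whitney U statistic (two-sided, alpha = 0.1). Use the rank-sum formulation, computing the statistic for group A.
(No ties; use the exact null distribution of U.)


Step 1: Combine and sort all 13 observations; assign midranks.
sorted (value, group): (5,X), (7,X), (12,Y), (13,X), (14,X), (15,Y), (16,X), (19,Y), (23,Y), (28,X), (30,Y), (31,Y), (32,Y)
ranks: 5->1, 7->2, 12->3, 13->4, 14->5, 15->6, 16->7, 19->8, 23->9, 28->10, 30->11, 31->12, 32->13
Step 2: Rank sum for X: R1 = 1 + 2 + 4 + 5 + 7 + 10 = 29.
Step 3: U_X = R1 - n1(n1+1)/2 = 29 - 6*7/2 = 29 - 21 = 8.
       U_Y = n1*n2 - U_X = 42 - 8 = 34.
Step 4: No ties, so the exact null distribution of U (based on enumerating the C(13,6) = 1716 equally likely rank assignments) gives the two-sided p-value.
Step 5: p-value = 0.073427; compare to alpha = 0.1. reject H0.

U_X = 8, p = 0.073427, reject H0 at alpha = 0.1.


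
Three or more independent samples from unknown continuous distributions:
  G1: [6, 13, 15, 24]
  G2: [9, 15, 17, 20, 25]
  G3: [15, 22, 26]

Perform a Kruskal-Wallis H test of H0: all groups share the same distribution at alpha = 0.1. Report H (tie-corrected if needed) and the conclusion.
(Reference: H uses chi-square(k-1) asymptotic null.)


Step 1: Combine all N = 12 observations and assign midranks.
sorted (value, group, rank): (6,G1,1), (9,G2,2), (13,G1,3), (15,G1,5), (15,G2,5), (15,G3,5), (17,G2,7), (20,G2,8), (22,G3,9), (24,G1,10), (25,G2,11), (26,G3,12)
Step 2: Sum ranks within each group.
R_1 = 19 (n_1 = 4)
R_2 = 33 (n_2 = 5)
R_3 = 26 (n_3 = 3)
Step 3: H = 12/(N(N+1)) * sum(R_i^2/n_i) - 3(N+1)
     = 12/(12*13) * (19^2/4 + 33^2/5 + 26^2/3) - 3*13
     = 0.076923 * 533.383 - 39
     = 2.029487.
Step 4: Ties present; correction factor C = 1 - 24/(12^3 - 12) = 0.986014. Corrected H = 2.029487 / 0.986014 = 2.058274.
Step 5: Under H0, H ~ chi^2(2); p-value = 0.357315.
Step 6: alpha = 0.1. fail to reject H0.

H = 2.0583, df = 2, p = 0.357315, fail to reject H0.


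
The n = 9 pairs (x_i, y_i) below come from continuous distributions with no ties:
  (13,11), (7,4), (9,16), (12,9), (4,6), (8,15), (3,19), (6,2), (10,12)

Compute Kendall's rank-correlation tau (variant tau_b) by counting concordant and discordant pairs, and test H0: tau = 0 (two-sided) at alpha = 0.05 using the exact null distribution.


Step 1: Enumerate the 36 unordered pairs (i,j) with i<j and classify each by sign(x_j-x_i) * sign(y_j-y_i).
  (1,2):dx=-6,dy=-7->C; (1,3):dx=-4,dy=+5->D; (1,4):dx=-1,dy=-2->C; (1,5):dx=-9,dy=-5->C
  (1,6):dx=-5,dy=+4->D; (1,7):dx=-10,dy=+8->D; (1,8):dx=-7,dy=-9->C; (1,9):dx=-3,dy=+1->D
  (2,3):dx=+2,dy=+12->C; (2,4):dx=+5,dy=+5->C; (2,5):dx=-3,dy=+2->D; (2,6):dx=+1,dy=+11->C
  (2,7):dx=-4,dy=+15->D; (2,8):dx=-1,dy=-2->C; (2,9):dx=+3,dy=+8->C; (3,4):dx=+3,dy=-7->D
  (3,5):dx=-5,dy=-10->C; (3,6):dx=-1,dy=-1->C; (3,7):dx=-6,dy=+3->D; (3,8):dx=-3,dy=-14->C
  (3,9):dx=+1,dy=-4->D; (4,5):dx=-8,dy=-3->C; (4,6):dx=-4,dy=+6->D; (4,7):dx=-9,dy=+10->D
  (4,8):dx=-6,dy=-7->C; (4,9):dx=-2,dy=+3->D; (5,6):dx=+4,dy=+9->C; (5,7):dx=-1,dy=+13->D
  (5,8):dx=+2,dy=-4->D; (5,9):dx=+6,dy=+6->C; (6,7):dx=-5,dy=+4->D; (6,8):dx=-2,dy=-13->C
  (6,9):dx=+2,dy=-3->D; (7,8):dx=+3,dy=-17->D; (7,9):dx=+7,dy=-7->D; (8,9):dx=+4,dy=+10->C
Step 2: C = 18, D = 18, total pairs = 36.
Step 3: tau = (C - D)/(n(n-1)/2) = (18 - 18)/36 = 0.000000.
Step 4: Exact two-sided p-value (enumerate n! = 362880 permutations of y under H0): p = 1.000000.
Step 5: alpha = 0.05. fail to reject H0.

tau_b = 0.0000 (C=18, D=18), p = 1.000000, fail to reject H0.


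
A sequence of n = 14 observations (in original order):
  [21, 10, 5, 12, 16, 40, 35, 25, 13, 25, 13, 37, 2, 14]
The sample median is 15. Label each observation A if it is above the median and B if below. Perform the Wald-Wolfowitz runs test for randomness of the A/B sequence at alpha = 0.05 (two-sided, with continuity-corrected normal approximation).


Step 1: Compute median = 15; label A = above, B = below.
Labels in order: ABBBAAAABABABB  (n_A = 7, n_B = 7)
Step 2: Count runs R = 8.
Step 3: Under H0 (random ordering), E[R] = 2*n_A*n_B/(n_A+n_B) + 1 = 2*7*7/14 + 1 = 8.0000.
        Var[R] = 2*n_A*n_B*(2*n_A*n_B - n_A - n_B) / ((n_A+n_B)^2 * (n_A+n_B-1)) = 8232/2548 = 3.2308.
        SD[R] = 1.7974.
Step 4: R = E[R], so z = 0 with no continuity correction.
Step 5: Two-sided p-value via normal approximation = 2*(1 - Phi(|z|)) = 1.000000.
Step 6: alpha = 0.05. fail to reject H0.

R = 8, z = 0.0000, p = 1.000000, fail to reject H0.


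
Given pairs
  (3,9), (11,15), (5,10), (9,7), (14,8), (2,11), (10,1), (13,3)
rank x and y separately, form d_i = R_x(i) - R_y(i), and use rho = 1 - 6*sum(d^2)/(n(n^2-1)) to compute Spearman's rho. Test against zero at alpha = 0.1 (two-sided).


Step 1: Rank x and y separately (midranks; no ties here).
rank(x): 3->2, 11->6, 5->3, 9->4, 14->8, 2->1, 10->5, 13->7
rank(y): 9->5, 15->8, 10->6, 7->3, 8->4, 11->7, 1->1, 3->2
Step 2: d_i = R_x(i) - R_y(i); compute d_i^2.
  (2-5)^2=9, (6-8)^2=4, (3-6)^2=9, (4-3)^2=1, (8-4)^2=16, (1-7)^2=36, (5-1)^2=16, (7-2)^2=25
sum(d^2) = 116.
Step 3: rho = 1 - 6*116 / (8*(8^2 - 1)) = 1 - 696/504 = -0.380952.
Step 4: Under H0, t = rho * sqrt((n-2)/(1-rho^2)) = -1.0092 ~ t(6).
Step 5: Two-sided p-value from the t-distribution with 6 df = 0.351813.
Step 6: alpha = 0.1. fail to reject H0.

rho = -0.3810, p = 0.351813, fail to reject H0 at alpha = 0.1.


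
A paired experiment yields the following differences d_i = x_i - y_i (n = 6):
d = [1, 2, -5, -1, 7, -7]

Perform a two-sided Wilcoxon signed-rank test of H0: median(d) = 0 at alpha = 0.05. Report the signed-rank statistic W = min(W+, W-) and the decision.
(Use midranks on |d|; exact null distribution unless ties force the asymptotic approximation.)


Step 1: Drop any zero differences (none here) and take |d_i|.
|d| = [1, 2, 5, 1, 7, 7]
Step 2: Midrank |d_i| (ties get averaged ranks).
ranks: |1|->1.5, |2|->3, |5|->4, |1|->1.5, |7|->5.5, |7|->5.5
Step 3: Attach original signs; sum ranks with positive sign and with negative sign.
W+ = 1.5 + 3 + 5.5 = 10
W- = 4 + 1.5 + 5.5 = 11
(Check: W+ + W- = 21 should equal n(n+1)/2 = 21.)
Step 4: Test statistic W = min(W+, W-) = 10.
Step 5: Ties in |d|, so use the tie-corrected normal approximation.
        E[W] = n(n+1)/4 = 6*7/4 = 10.5.
        Tie groups: |d|=1 (t=2), |d|=7 (t=2); sum(t^3 - t) = 12.
        Var[W] = n(n+1)(2n+1)/24 - sum(t^3-t)/48 = 546/24 - 12/48 = 22.5.
        z = (W - E[W]) / sqrt(Var[W]) = (10 - 10.5) / 4.7434 = -0.1054.
        Two-sided p = 2*Phi(z) = 0.916051.
Step 6: alpha = 0.05. fail to reject H0.

W+ = 10, W- = 11, W = min = 10, p = 0.916051, fail to reject H0.


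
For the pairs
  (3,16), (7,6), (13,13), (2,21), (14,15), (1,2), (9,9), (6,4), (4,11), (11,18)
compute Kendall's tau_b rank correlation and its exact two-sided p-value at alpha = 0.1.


Step 1: Enumerate the 45 unordered pairs (i,j) with i<j and classify each by sign(x_j-x_i) * sign(y_j-y_i).
  (1,2):dx=+4,dy=-10->D; (1,3):dx=+10,dy=-3->D; (1,4):dx=-1,dy=+5->D; (1,5):dx=+11,dy=-1->D
  (1,6):dx=-2,dy=-14->C; (1,7):dx=+6,dy=-7->D; (1,8):dx=+3,dy=-12->D; (1,9):dx=+1,dy=-5->D
  (1,10):dx=+8,dy=+2->C; (2,3):dx=+6,dy=+7->C; (2,4):dx=-5,dy=+15->D; (2,5):dx=+7,dy=+9->C
  (2,6):dx=-6,dy=-4->C; (2,7):dx=+2,dy=+3->C; (2,8):dx=-1,dy=-2->C; (2,9):dx=-3,dy=+5->D
  (2,10):dx=+4,dy=+12->C; (3,4):dx=-11,dy=+8->D; (3,5):dx=+1,dy=+2->C; (3,6):dx=-12,dy=-11->C
  (3,7):dx=-4,dy=-4->C; (3,8):dx=-7,dy=-9->C; (3,9):dx=-9,dy=-2->C; (3,10):dx=-2,dy=+5->D
  (4,5):dx=+12,dy=-6->D; (4,6):dx=-1,dy=-19->C; (4,7):dx=+7,dy=-12->D; (4,8):dx=+4,dy=-17->D
  (4,9):dx=+2,dy=-10->D; (4,10):dx=+9,dy=-3->D; (5,6):dx=-13,dy=-13->C; (5,7):dx=-5,dy=-6->C
  (5,8):dx=-8,dy=-11->C; (5,9):dx=-10,dy=-4->C; (5,10):dx=-3,dy=+3->D; (6,7):dx=+8,dy=+7->C
  (6,8):dx=+5,dy=+2->C; (6,9):dx=+3,dy=+9->C; (6,10):dx=+10,dy=+16->C; (7,8):dx=-3,dy=-5->C
  (7,9):dx=-5,dy=+2->D; (7,10):dx=+2,dy=+9->C; (8,9):dx=-2,dy=+7->D; (8,10):dx=+5,dy=+14->C
  (9,10):dx=+7,dy=+7->C
Step 2: C = 26, D = 19, total pairs = 45.
Step 3: tau = (C - D)/(n(n-1)/2) = (26 - 19)/45 = 0.155556.
Step 4: Exact two-sided p-value (enumerate n! = 3628800 permutations of y under H0): p = 0.600654.
Step 5: alpha = 0.1. fail to reject H0.

tau_b = 0.1556 (C=26, D=19), p = 0.600654, fail to reject H0.


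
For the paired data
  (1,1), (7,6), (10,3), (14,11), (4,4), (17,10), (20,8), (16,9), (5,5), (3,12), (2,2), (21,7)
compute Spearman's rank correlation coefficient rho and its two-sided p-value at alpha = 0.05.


Step 1: Rank x and y separately (midranks; no ties here).
rank(x): 1->1, 7->6, 10->7, 14->8, 4->4, 17->10, 20->11, 16->9, 5->5, 3->3, 2->2, 21->12
rank(y): 1->1, 6->6, 3->3, 11->11, 4->4, 10->10, 8->8, 9->9, 5->5, 12->12, 2->2, 7->7
Step 2: d_i = R_x(i) - R_y(i); compute d_i^2.
  (1-1)^2=0, (6-6)^2=0, (7-3)^2=16, (8-11)^2=9, (4-4)^2=0, (10-10)^2=0, (11-8)^2=9, (9-9)^2=0, (5-5)^2=0, (3-12)^2=81, (2-2)^2=0, (12-7)^2=25
sum(d^2) = 140.
Step 3: rho = 1 - 6*140 / (12*(12^2 - 1)) = 1 - 840/1716 = 0.510490.
Step 4: Under H0, t = rho * sqrt((n-2)/(1-rho^2)) = 1.8774 ~ t(10).
Step 5: Two-sided p-value from the t-distribution with 10 df = 0.089914.
Step 6: alpha = 0.05. fail to reject H0.

rho = 0.5105, p = 0.089914, fail to reject H0 at alpha = 0.05.


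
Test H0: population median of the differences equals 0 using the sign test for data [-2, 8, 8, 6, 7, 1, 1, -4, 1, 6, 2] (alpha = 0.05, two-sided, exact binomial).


Step 1: Discard zero differences. Original n = 11; n_eff = number of nonzero differences = 11.
Nonzero differences (with sign): -2, +8, +8, +6, +7, +1, +1, -4, +1, +6, +2
Step 2: Count signs: positive = 9, negative = 2.
Step 3: Under H0: P(positive) = 0.5, so the number of positives S ~ Bin(11, 0.5).
Step 4: Two-sided exact p-value = sum of Bin(11,0.5) probabilities at or below the observed probability = 0.065430.
Step 5: alpha = 0.05. fail to reject H0.

n_eff = 11, pos = 9, neg = 2, p = 0.065430, fail to reject H0.


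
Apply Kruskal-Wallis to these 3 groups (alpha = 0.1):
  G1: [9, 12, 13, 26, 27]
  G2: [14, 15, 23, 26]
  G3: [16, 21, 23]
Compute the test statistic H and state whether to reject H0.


Step 1: Combine all N = 12 observations and assign midranks.
sorted (value, group, rank): (9,G1,1), (12,G1,2), (13,G1,3), (14,G2,4), (15,G2,5), (16,G3,6), (21,G3,7), (23,G2,8.5), (23,G3,8.5), (26,G1,10.5), (26,G2,10.5), (27,G1,12)
Step 2: Sum ranks within each group.
R_1 = 28.5 (n_1 = 5)
R_2 = 28 (n_2 = 4)
R_3 = 21.5 (n_3 = 3)
Step 3: H = 12/(N(N+1)) * sum(R_i^2/n_i) - 3(N+1)
     = 12/(12*13) * (28.5^2/5 + 28^2/4 + 21.5^2/3) - 3*13
     = 0.076923 * 512.533 - 39
     = 0.425641.
Step 4: Ties present; correction factor C = 1 - 12/(12^3 - 12) = 0.993007. Corrected H = 0.425641 / 0.993007 = 0.428638.
Step 5: Under H0, H ~ chi^2(2); p-value = 0.807091.
Step 6: alpha = 0.1. fail to reject H0.

H = 0.4286, df = 2, p = 0.807091, fail to reject H0.


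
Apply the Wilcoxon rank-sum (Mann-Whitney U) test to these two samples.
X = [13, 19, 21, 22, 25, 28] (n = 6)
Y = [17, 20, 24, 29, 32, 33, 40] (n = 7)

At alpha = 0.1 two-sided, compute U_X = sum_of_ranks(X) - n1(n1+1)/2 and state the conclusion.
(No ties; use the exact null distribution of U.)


Step 1: Combine and sort all 13 observations; assign midranks.
sorted (value, group): (13,X), (17,Y), (19,X), (20,Y), (21,X), (22,X), (24,Y), (25,X), (28,X), (29,Y), (32,Y), (33,Y), (40,Y)
ranks: 13->1, 17->2, 19->3, 20->4, 21->5, 22->6, 24->7, 25->8, 28->9, 29->10, 32->11, 33->12, 40->13
Step 2: Rank sum for X: R1 = 1 + 3 + 5 + 6 + 8 + 9 = 32.
Step 3: U_X = R1 - n1(n1+1)/2 = 32 - 6*7/2 = 32 - 21 = 11.
       U_Y = n1*n2 - U_X = 42 - 11 = 31.
Step 4: No ties, so the exact null distribution of U (based on enumerating the C(13,6) = 1716 equally likely rank assignments) gives the two-sided p-value.
Step 5: p-value = 0.180653; compare to alpha = 0.1. fail to reject H0.

U_X = 11, p = 0.180653, fail to reject H0 at alpha = 0.1.


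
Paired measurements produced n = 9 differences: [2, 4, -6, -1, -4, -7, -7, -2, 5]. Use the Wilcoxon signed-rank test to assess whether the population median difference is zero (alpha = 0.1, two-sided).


Step 1: Drop any zero differences (none here) and take |d_i|.
|d| = [2, 4, 6, 1, 4, 7, 7, 2, 5]
Step 2: Midrank |d_i| (ties get averaged ranks).
ranks: |2|->2.5, |4|->4.5, |6|->7, |1|->1, |4|->4.5, |7|->8.5, |7|->8.5, |2|->2.5, |5|->6
Step 3: Attach original signs; sum ranks with positive sign and with negative sign.
W+ = 2.5 + 4.5 + 6 = 13
W- = 7 + 1 + 4.5 + 8.5 + 8.5 + 2.5 = 32
(Check: W+ + W- = 45 should equal n(n+1)/2 = 45.)
Step 4: Test statistic W = min(W+, W-) = 13.
Step 5: Ties in |d|, so use the tie-corrected normal approximation.
        E[W] = n(n+1)/4 = 9*10/4 = 22.5.
        Tie groups: |d|=2 (t=2), |d|=4 (t=2), |d|=7 (t=2); sum(t^3 - t) = 18.
        Var[W] = n(n+1)(2n+1)/24 - sum(t^3-t)/48 = 1710/24 - 18/48 = 70.875.
        z = (W - E[W]) / sqrt(Var[W]) = (13 - 22.5) / 8.4187 = -1.1284.
        Two-sided p = 2*Phi(z) = 0.259136.
Step 6: alpha = 0.1. fail to reject H0.

W+ = 13, W- = 32, W = min = 13, p = 0.259136, fail to reject H0.


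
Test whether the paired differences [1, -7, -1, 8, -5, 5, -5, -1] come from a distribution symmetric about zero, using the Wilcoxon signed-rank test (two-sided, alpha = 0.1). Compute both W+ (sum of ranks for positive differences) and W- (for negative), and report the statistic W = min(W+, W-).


Step 1: Drop any zero differences (none here) and take |d_i|.
|d| = [1, 7, 1, 8, 5, 5, 5, 1]
Step 2: Midrank |d_i| (ties get averaged ranks).
ranks: |1|->2, |7|->7, |1|->2, |8|->8, |5|->5, |5|->5, |5|->5, |1|->2
Step 3: Attach original signs; sum ranks with positive sign and with negative sign.
W+ = 2 + 8 + 5 = 15
W- = 7 + 2 + 5 + 5 + 2 = 21
(Check: W+ + W- = 36 should equal n(n+1)/2 = 36.)
Step 4: Test statistic W = min(W+, W-) = 15.
Step 5: Ties in |d|, so use the tie-corrected normal approximation.
        E[W] = n(n+1)/4 = 8*9/4 = 18.
        Tie groups: |d|=1 (t=3), |d|=5 (t=3); sum(t^3 - t) = 48.
        Var[W] = n(n+1)(2n+1)/24 - sum(t^3-t)/48 = 1224/24 - 48/48 = 50.
        z = (W - E[W]) / sqrt(Var[W]) = (15 - 18) / 7.0711 = -0.4243.
        Two-sided p = 2*Phi(z) = 0.671373.
Step 6: alpha = 0.1. fail to reject H0.

W+ = 15, W- = 21, W = min = 15, p = 0.671373, fail to reject H0.


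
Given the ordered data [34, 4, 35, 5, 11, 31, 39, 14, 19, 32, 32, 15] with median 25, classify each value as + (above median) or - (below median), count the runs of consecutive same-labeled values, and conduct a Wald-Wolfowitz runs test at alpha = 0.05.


Step 1: Compute median = 25; label A = above, B = below.
Labels in order: ABABBAABBAAB  (n_A = 6, n_B = 6)
Step 2: Count runs R = 8.
Step 3: Under H0 (random ordering), E[R] = 2*n_A*n_B/(n_A+n_B) + 1 = 2*6*6/12 + 1 = 7.0000.
        Var[R] = 2*n_A*n_B*(2*n_A*n_B - n_A - n_B) / ((n_A+n_B)^2 * (n_A+n_B-1)) = 4320/1584 = 2.7273.
        SD[R] = 1.6514.
Step 4: Continuity-corrected z = (R - 0.5 - E[R]) / SD[R] = (8 - 0.5 - 7.0000) / 1.6514 = 0.3028.
Step 5: Two-sided p-value via normal approximation = 2*(1 - Phi(|z|)) = 0.762069.
Step 6: alpha = 0.05. fail to reject H0.

R = 8, z = 0.3028, p = 0.762069, fail to reject H0.


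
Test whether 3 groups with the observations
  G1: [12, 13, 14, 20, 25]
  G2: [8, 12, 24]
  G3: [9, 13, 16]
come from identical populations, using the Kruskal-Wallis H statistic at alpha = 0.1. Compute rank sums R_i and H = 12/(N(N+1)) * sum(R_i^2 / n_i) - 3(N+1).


Step 1: Combine all N = 11 observations and assign midranks.
sorted (value, group, rank): (8,G2,1), (9,G3,2), (12,G1,3.5), (12,G2,3.5), (13,G1,5.5), (13,G3,5.5), (14,G1,7), (16,G3,8), (20,G1,9), (24,G2,10), (25,G1,11)
Step 2: Sum ranks within each group.
R_1 = 36 (n_1 = 5)
R_2 = 14.5 (n_2 = 3)
R_3 = 15.5 (n_3 = 3)
Step 3: H = 12/(N(N+1)) * sum(R_i^2/n_i) - 3(N+1)
     = 12/(11*12) * (36^2/5 + 14.5^2/3 + 15.5^2/3) - 3*12
     = 0.090909 * 409.367 - 36
     = 1.215152.
Step 4: Ties present; correction factor C = 1 - 12/(11^3 - 11) = 0.990909. Corrected H = 1.215152 / 0.990909 = 1.226300.
Step 5: Under H0, H ~ chi^2(2); p-value = 0.541642.
Step 6: alpha = 0.1. fail to reject H0.

H = 1.2263, df = 2, p = 0.541642, fail to reject H0.


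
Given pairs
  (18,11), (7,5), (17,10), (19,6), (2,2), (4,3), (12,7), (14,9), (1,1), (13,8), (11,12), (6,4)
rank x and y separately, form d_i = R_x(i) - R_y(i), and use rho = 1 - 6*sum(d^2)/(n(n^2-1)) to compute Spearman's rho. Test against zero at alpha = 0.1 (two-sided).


Step 1: Rank x and y separately (midranks; no ties here).
rank(x): 18->11, 7->5, 17->10, 19->12, 2->2, 4->3, 12->7, 14->9, 1->1, 13->8, 11->6, 6->4
rank(y): 11->11, 5->5, 10->10, 6->6, 2->2, 3->3, 7->7, 9->9, 1->1, 8->8, 12->12, 4->4
Step 2: d_i = R_x(i) - R_y(i); compute d_i^2.
  (11-11)^2=0, (5-5)^2=0, (10-10)^2=0, (12-6)^2=36, (2-2)^2=0, (3-3)^2=0, (7-7)^2=0, (9-9)^2=0, (1-1)^2=0, (8-8)^2=0, (6-12)^2=36, (4-4)^2=0
sum(d^2) = 72.
Step 3: rho = 1 - 6*72 / (12*(12^2 - 1)) = 1 - 432/1716 = 0.748252.
Step 4: Under H0, t = rho * sqrt((n-2)/(1-rho^2)) = 3.5667 ~ t(10).
Step 5: Two-sided p-value from the t-distribution with 10 df = 0.005124.
Step 6: alpha = 0.1. reject H0.

rho = 0.7483, p = 0.005124, reject H0 at alpha = 0.1.


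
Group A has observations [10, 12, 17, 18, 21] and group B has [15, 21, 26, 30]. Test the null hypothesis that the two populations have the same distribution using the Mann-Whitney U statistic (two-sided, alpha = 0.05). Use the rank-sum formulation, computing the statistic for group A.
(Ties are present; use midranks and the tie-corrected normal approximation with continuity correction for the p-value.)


Step 1: Combine and sort all 9 observations; assign midranks.
sorted (value, group): (10,X), (12,X), (15,Y), (17,X), (18,X), (21,X), (21,Y), (26,Y), (30,Y)
ranks: 10->1, 12->2, 15->3, 17->4, 18->5, 21->6.5, 21->6.5, 26->8, 30->9
Step 2: Rank sum for X: R1 = 1 + 2 + 4 + 5 + 6.5 = 18.5.
Step 3: U_X = R1 - n1(n1+1)/2 = 18.5 - 5*6/2 = 18.5 - 15 = 3.5.
       U_Y = n1*n2 - U_X = 20 - 3.5 = 16.5.
Step 4: Ties are present, so use the tie-corrected normal approximation (with continuity correction) for the p-value.
Step 5: p-value = 0.139983; compare to alpha = 0.05. fail to reject H0.

U_X = 3.5, p = 0.139983, fail to reject H0 at alpha = 0.05.


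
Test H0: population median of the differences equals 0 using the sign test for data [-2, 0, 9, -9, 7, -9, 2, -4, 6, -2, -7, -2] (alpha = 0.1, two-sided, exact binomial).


Step 1: Discard zero differences. Original n = 12; n_eff = number of nonzero differences = 11.
Nonzero differences (with sign): -2, +9, -9, +7, -9, +2, -4, +6, -2, -7, -2
Step 2: Count signs: positive = 4, negative = 7.
Step 3: Under H0: P(positive) = 0.5, so the number of positives S ~ Bin(11, 0.5).
Step 4: Two-sided exact p-value = sum of Bin(11,0.5) probabilities at or below the observed probability = 0.548828.
Step 5: alpha = 0.1. fail to reject H0.

n_eff = 11, pos = 4, neg = 7, p = 0.548828, fail to reject H0.


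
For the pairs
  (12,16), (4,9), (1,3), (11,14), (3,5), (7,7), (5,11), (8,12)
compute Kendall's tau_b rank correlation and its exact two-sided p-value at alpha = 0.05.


Step 1: Enumerate the 28 unordered pairs (i,j) with i<j and classify each by sign(x_j-x_i) * sign(y_j-y_i).
  (1,2):dx=-8,dy=-7->C; (1,3):dx=-11,dy=-13->C; (1,4):dx=-1,dy=-2->C; (1,5):dx=-9,dy=-11->C
  (1,6):dx=-5,dy=-9->C; (1,7):dx=-7,dy=-5->C; (1,8):dx=-4,dy=-4->C; (2,3):dx=-3,dy=-6->C
  (2,4):dx=+7,dy=+5->C; (2,5):dx=-1,dy=-4->C; (2,6):dx=+3,dy=-2->D; (2,7):dx=+1,dy=+2->C
  (2,8):dx=+4,dy=+3->C; (3,4):dx=+10,dy=+11->C; (3,5):dx=+2,dy=+2->C; (3,6):dx=+6,dy=+4->C
  (3,7):dx=+4,dy=+8->C; (3,8):dx=+7,dy=+9->C; (4,5):dx=-8,dy=-9->C; (4,6):dx=-4,dy=-7->C
  (4,7):dx=-6,dy=-3->C; (4,8):dx=-3,dy=-2->C; (5,6):dx=+4,dy=+2->C; (5,7):dx=+2,dy=+6->C
  (5,8):dx=+5,dy=+7->C; (6,7):dx=-2,dy=+4->D; (6,8):dx=+1,dy=+5->C; (7,8):dx=+3,dy=+1->C
Step 2: C = 26, D = 2, total pairs = 28.
Step 3: tau = (C - D)/(n(n-1)/2) = (26 - 2)/28 = 0.857143.
Step 4: Exact two-sided p-value (enumerate n! = 40320 permutations of y under H0): p = 0.001736.
Step 5: alpha = 0.05. reject H0.

tau_b = 0.8571 (C=26, D=2), p = 0.001736, reject H0.


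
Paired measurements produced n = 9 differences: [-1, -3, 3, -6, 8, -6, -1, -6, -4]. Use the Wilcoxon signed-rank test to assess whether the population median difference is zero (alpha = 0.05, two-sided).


Step 1: Drop any zero differences (none here) and take |d_i|.
|d| = [1, 3, 3, 6, 8, 6, 1, 6, 4]
Step 2: Midrank |d_i| (ties get averaged ranks).
ranks: |1|->1.5, |3|->3.5, |3|->3.5, |6|->7, |8|->9, |6|->7, |1|->1.5, |6|->7, |4|->5
Step 3: Attach original signs; sum ranks with positive sign and with negative sign.
W+ = 3.5 + 9 = 12.5
W- = 1.5 + 3.5 + 7 + 7 + 1.5 + 7 + 5 = 32.5
(Check: W+ + W- = 45 should equal n(n+1)/2 = 45.)
Step 4: Test statistic W = min(W+, W-) = 12.5.
Step 5: Ties in |d|, so use the tie-corrected normal approximation.
        E[W] = n(n+1)/4 = 9*10/4 = 22.5.
        Tie groups: |d|=1 (t=2), |d|=3 (t=2), |d|=6 (t=3); sum(t^3 - t) = 36.
        Var[W] = n(n+1)(2n+1)/24 - sum(t^3-t)/48 = 1710/24 - 36/48 = 70.5.
        z = (W - E[W]) / sqrt(Var[W]) = (12.5 - 22.5) / 8.3964 = -1.1910.
        Two-sided p = 2*Phi(z) = 0.233660.
Step 6: alpha = 0.05. fail to reject H0.

W+ = 12.5, W- = 32.5, W = min = 12.5, p = 0.233660, fail to reject H0.


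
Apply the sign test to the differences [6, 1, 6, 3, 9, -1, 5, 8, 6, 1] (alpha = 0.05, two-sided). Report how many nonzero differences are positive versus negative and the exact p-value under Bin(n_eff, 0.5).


Step 1: Discard zero differences. Original n = 10; n_eff = number of nonzero differences = 10.
Nonzero differences (with sign): +6, +1, +6, +3, +9, -1, +5, +8, +6, +1
Step 2: Count signs: positive = 9, negative = 1.
Step 3: Under H0: P(positive) = 0.5, so the number of positives S ~ Bin(10, 0.5).
Step 4: Two-sided exact p-value = sum of Bin(10,0.5) probabilities at or below the observed probability = 0.021484.
Step 5: alpha = 0.05. reject H0.

n_eff = 10, pos = 9, neg = 1, p = 0.021484, reject H0.


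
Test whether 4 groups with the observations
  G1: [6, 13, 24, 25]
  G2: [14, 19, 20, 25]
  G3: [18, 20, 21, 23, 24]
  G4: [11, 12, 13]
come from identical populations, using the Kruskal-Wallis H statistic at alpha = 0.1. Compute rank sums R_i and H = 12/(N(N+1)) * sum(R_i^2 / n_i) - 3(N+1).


Step 1: Combine all N = 16 observations and assign midranks.
sorted (value, group, rank): (6,G1,1), (11,G4,2), (12,G4,3), (13,G1,4.5), (13,G4,4.5), (14,G2,6), (18,G3,7), (19,G2,8), (20,G2,9.5), (20,G3,9.5), (21,G3,11), (23,G3,12), (24,G1,13.5), (24,G3,13.5), (25,G1,15.5), (25,G2,15.5)
Step 2: Sum ranks within each group.
R_1 = 34.5 (n_1 = 4)
R_2 = 39 (n_2 = 4)
R_3 = 53 (n_3 = 5)
R_4 = 9.5 (n_4 = 3)
Step 3: H = 12/(N(N+1)) * sum(R_i^2/n_i) - 3(N+1)
     = 12/(16*17) * (34.5^2/4 + 39^2/4 + 53^2/5 + 9.5^2/3) - 3*17
     = 0.044118 * 1269.7 - 51
     = 5.015993.
Step 4: Ties present; correction factor C = 1 - 24/(16^3 - 16) = 0.994118. Corrected H = 5.015993 / 0.994118 = 5.045673.
Step 5: Under H0, H ~ chi^2(3); p-value = 0.168483.
Step 6: alpha = 0.1. fail to reject H0.

H = 5.0457, df = 3, p = 0.168483, fail to reject H0.


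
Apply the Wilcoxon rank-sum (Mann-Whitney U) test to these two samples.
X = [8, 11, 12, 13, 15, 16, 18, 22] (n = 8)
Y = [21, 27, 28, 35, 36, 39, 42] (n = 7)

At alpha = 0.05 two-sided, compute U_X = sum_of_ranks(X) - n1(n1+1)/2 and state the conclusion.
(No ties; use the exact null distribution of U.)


Step 1: Combine and sort all 15 observations; assign midranks.
sorted (value, group): (8,X), (11,X), (12,X), (13,X), (15,X), (16,X), (18,X), (21,Y), (22,X), (27,Y), (28,Y), (35,Y), (36,Y), (39,Y), (42,Y)
ranks: 8->1, 11->2, 12->3, 13->4, 15->5, 16->6, 18->7, 21->8, 22->9, 27->10, 28->11, 35->12, 36->13, 39->14, 42->15
Step 2: Rank sum for X: R1 = 1 + 2 + 3 + 4 + 5 + 6 + 7 + 9 = 37.
Step 3: U_X = R1 - n1(n1+1)/2 = 37 - 8*9/2 = 37 - 36 = 1.
       U_Y = n1*n2 - U_X = 56 - 1 = 55.
Step 4: No ties, so the exact null distribution of U (based on enumerating the C(15,8) = 6435 equally likely rank assignments) gives the two-sided p-value.
Step 5: p-value = 0.000622; compare to alpha = 0.05. reject H0.

U_X = 1, p = 0.000622, reject H0 at alpha = 0.05.


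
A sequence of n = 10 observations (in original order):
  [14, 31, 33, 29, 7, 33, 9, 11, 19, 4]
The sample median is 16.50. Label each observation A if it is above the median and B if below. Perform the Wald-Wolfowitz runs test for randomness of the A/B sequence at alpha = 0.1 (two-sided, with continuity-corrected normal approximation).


Step 1: Compute median = 16.50; label A = above, B = below.
Labels in order: BAAABABBAB  (n_A = 5, n_B = 5)
Step 2: Count runs R = 7.
Step 3: Under H0 (random ordering), E[R] = 2*n_A*n_B/(n_A+n_B) + 1 = 2*5*5/10 + 1 = 6.0000.
        Var[R] = 2*n_A*n_B*(2*n_A*n_B - n_A - n_B) / ((n_A+n_B)^2 * (n_A+n_B-1)) = 2000/900 = 2.2222.
        SD[R] = 1.4907.
Step 4: Continuity-corrected z = (R - 0.5 - E[R]) / SD[R] = (7 - 0.5 - 6.0000) / 1.4907 = 0.3354.
Step 5: Two-sided p-value via normal approximation = 2*(1 - Phi(|z|)) = 0.737316.
Step 6: alpha = 0.1. fail to reject H0.

R = 7, z = 0.3354, p = 0.737316, fail to reject H0.


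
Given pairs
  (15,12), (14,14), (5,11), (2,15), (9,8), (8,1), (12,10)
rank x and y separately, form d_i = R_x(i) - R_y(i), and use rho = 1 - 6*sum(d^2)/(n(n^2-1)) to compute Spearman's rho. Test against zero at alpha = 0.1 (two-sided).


Step 1: Rank x and y separately (midranks; no ties here).
rank(x): 15->7, 14->6, 5->2, 2->1, 9->4, 8->3, 12->5
rank(y): 12->5, 14->6, 11->4, 15->7, 8->2, 1->1, 10->3
Step 2: d_i = R_x(i) - R_y(i); compute d_i^2.
  (7-5)^2=4, (6-6)^2=0, (2-4)^2=4, (1-7)^2=36, (4-2)^2=4, (3-1)^2=4, (5-3)^2=4
sum(d^2) = 56.
Step 3: rho = 1 - 6*56 / (7*(7^2 - 1)) = 1 - 336/336 = 0.000000.
Step 4: Under H0, t = rho * sqrt((n-2)/(1-rho^2)) = 0.0000 ~ t(5).
Step 5: Two-sided p-value from the t-distribution with 5 df = 1.000000.
Step 6: alpha = 0.1. fail to reject H0.

rho = 0.0000, p = 1.000000, fail to reject H0 at alpha = 0.1.


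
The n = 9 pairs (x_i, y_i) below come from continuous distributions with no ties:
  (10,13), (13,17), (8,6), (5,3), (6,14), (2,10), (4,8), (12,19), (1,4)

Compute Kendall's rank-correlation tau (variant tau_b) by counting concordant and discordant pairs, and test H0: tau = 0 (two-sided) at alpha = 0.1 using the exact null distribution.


Step 1: Enumerate the 36 unordered pairs (i,j) with i<j and classify each by sign(x_j-x_i) * sign(y_j-y_i).
  (1,2):dx=+3,dy=+4->C; (1,3):dx=-2,dy=-7->C; (1,4):dx=-5,dy=-10->C; (1,5):dx=-4,dy=+1->D
  (1,6):dx=-8,dy=-3->C; (1,7):dx=-6,dy=-5->C; (1,8):dx=+2,dy=+6->C; (1,9):dx=-9,dy=-9->C
  (2,3):dx=-5,dy=-11->C; (2,4):dx=-8,dy=-14->C; (2,5):dx=-7,dy=-3->C; (2,6):dx=-11,dy=-7->C
  (2,7):dx=-9,dy=-9->C; (2,8):dx=-1,dy=+2->D; (2,9):dx=-12,dy=-13->C; (3,4):dx=-3,dy=-3->C
  (3,5):dx=-2,dy=+8->D; (3,6):dx=-6,dy=+4->D; (3,7):dx=-4,dy=+2->D; (3,8):dx=+4,dy=+13->C
  (3,9):dx=-7,dy=-2->C; (4,5):dx=+1,dy=+11->C; (4,6):dx=-3,dy=+7->D; (4,7):dx=-1,dy=+5->D
  (4,8):dx=+7,dy=+16->C; (4,9):dx=-4,dy=+1->D; (5,6):dx=-4,dy=-4->C; (5,7):dx=-2,dy=-6->C
  (5,8):dx=+6,dy=+5->C; (5,9):dx=-5,dy=-10->C; (6,7):dx=+2,dy=-2->D; (6,8):dx=+10,dy=+9->C
  (6,9):dx=-1,dy=-6->C; (7,8):dx=+8,dy=+11->C; (7,9):dx=-3,dy=-4->C; (8,9):dx=-11,dy=-15->C
Step 2: C = 27, D = 9, total pairs = 36.
Step 3: tau = (C - D)/(n(n-1)/2) = (27 - 9)/36 = 0.500000.
Step 4: Exact two-sided p-value (enumerate n! = 362880 permutations of y under H0): p = 0.075176.
Step 5: alpha = 0.1. reject H0.

tau_b = 0.5000 (C=27, D=9), p = 0.075176, reject H0.


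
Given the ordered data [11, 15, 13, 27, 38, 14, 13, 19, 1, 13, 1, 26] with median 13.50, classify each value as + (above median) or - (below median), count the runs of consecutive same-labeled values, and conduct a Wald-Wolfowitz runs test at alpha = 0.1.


Step 1: Compute median = 13.50; label A = above, B = below.
Labels in order: BABAAABABBBA  (n_A = 6, n_B = 6)
Step 2: Count runs R = 8.
Step 3: Under H0 (random ordering), E[R] = 2*n_A*n_B/(n_A+n_B) + 1 = 2*6*6/12 + 1 = 7.0000.
        Var[R] = 2*n_A*n_B*(2*n_A*n_B - n_A - n_B) / ((n_A+n_B)^2 * (n_A+n_B-1)) = 4320/1584 = 2.7273.
        SD[R] = 1.6514.
Step 4: Continuity-corrected z = (R - 0.5 - E[R]) / SD[R] = (8 - 0.5 - 7.0000) / 1.6514 = 0.3028.
Step 5: Two-sided p-value via normal approximation = 2*(1 - Phi(|z|)) = 0.762069.
Step 6: alpha = 0.1. fail to reject H0.

R = 8, z = 0.3028, p = 0.762069, fail to reject H0.


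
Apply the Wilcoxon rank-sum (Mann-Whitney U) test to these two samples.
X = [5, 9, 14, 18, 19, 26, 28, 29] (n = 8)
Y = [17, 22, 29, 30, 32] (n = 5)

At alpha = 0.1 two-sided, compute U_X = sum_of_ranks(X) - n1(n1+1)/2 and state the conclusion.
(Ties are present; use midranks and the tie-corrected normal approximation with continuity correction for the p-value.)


Step 1: Combine and sort all 13 observations; assign midranks.
sorted (value, group): (5,X), (9,X), (14,X), (17,Y), (18,X), (19,X), (22,Y), (26,X), (28,X), (29,X), (29,Y), (30,Y), (32,Y)
ranks: 5->1, 9->2, 14->3, 17->4, 18->5, 19->6, 22->7, 26->8, 28->9, 29->10.5, 29->10.5, 30->12, 32->13
Step 2: Rank sum for X: R1 = 1 + 2 + 3 + 5 + 6 + 8 + 9 + 10.5 = 44.5.
Step 3: U_X = R1 - n1(n1+1)/2 = 44.5 - 8*9/2 = 44.5 - 36 = 8.5.
       U_Y = n1*n2 - U_X = 40 - 8.5 = 31.5.
Step 4: Ties are present, so use the tie-corrected normal approximation (with continuity correction) for the p-value.
Step 5: p-value = 0.106864; compare to alpha = 0.1. fail to reject H0.

U_X = 8.5, p = 0.106864, fail to reject H0 at alpha = 0.1.
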